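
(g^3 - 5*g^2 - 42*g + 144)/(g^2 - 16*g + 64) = (g^2 + 3*g - 18)/(g - 8)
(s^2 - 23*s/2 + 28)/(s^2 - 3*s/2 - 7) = (s - 8)/(s + 2)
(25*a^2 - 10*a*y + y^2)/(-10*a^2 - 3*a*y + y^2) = (-5*a + y)/(2*a + y)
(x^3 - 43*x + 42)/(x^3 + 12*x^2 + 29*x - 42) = (x - 6)/(x + 6)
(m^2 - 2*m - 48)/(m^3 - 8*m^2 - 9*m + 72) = (m + 6)/(m^2 - 9)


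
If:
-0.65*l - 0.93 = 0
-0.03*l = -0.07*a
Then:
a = -0.61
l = -1.43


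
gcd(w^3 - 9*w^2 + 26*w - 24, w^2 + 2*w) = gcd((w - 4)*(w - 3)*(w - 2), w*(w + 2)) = 1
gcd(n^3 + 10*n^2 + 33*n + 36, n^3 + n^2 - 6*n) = n + 3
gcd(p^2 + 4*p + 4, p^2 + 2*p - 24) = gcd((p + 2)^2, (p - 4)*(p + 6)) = 1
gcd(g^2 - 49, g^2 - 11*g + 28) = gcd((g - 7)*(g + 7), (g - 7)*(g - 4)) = g - 7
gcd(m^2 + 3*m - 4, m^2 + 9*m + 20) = m + 4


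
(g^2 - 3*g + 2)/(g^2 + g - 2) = (g - 2)/(g + 2)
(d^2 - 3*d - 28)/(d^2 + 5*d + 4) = (d - 7)/(d + 1)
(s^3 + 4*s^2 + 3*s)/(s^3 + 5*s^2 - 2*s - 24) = s*(s + 1)/(s^2 + 2*s - 8)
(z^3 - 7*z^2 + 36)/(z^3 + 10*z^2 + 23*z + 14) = (z^2 - 9*z + 18)/(z^2 + 8*z + 7)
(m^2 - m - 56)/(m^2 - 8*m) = (m + 7)/m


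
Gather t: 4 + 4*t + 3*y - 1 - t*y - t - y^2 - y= t*(3 - y) - y^2 + 2*y + 3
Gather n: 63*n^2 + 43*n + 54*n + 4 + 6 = 63*n^2 + 97*n + 10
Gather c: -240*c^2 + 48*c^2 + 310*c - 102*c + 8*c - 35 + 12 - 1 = -192*c^2 + 216*c - 24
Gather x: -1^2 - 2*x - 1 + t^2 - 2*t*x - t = t^2 - t + x*(-2*t - 2) - 2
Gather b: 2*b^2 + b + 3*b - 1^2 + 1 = 2*b^2 + 4*b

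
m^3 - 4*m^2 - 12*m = m*(m - 6)*(m + 2)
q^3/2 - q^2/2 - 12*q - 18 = (q/2 + 1)*(q - 6)*(q + 3)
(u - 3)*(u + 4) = u^2 + u - 12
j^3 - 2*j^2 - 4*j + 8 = (j - 2)^2*(j + 2)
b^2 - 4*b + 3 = (b - 3)*(b - 1)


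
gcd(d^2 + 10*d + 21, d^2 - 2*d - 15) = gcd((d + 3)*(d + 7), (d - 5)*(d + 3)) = d + 3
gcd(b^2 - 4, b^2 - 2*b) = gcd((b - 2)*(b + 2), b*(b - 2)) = b - 2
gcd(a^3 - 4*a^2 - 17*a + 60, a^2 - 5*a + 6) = a - 3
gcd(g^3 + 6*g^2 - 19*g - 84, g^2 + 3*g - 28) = g^2 + 3*g - 28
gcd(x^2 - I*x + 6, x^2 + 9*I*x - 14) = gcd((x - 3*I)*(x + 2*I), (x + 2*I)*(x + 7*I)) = x + 2*I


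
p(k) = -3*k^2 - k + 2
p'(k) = -6*k - 1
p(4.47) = -62.41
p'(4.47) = -27.82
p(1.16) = -3.20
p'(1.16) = -7.96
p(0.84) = -0.96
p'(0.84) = -6.04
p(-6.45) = -116.36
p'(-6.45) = 37.70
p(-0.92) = 0.38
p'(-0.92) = 4.52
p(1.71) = -8.48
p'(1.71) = -11.26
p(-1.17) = -0.94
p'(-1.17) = 6.02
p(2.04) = -12.52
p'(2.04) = -13.24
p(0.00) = 2.00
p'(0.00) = -1.00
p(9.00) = -250.00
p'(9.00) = -55.00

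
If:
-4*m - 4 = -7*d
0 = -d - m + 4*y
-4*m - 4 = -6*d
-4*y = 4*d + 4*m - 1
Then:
No Solution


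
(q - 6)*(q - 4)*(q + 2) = q^3 - 8*q^2 + 4*q + 48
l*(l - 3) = l^2 - 3*l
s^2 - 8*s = s*(s - 8)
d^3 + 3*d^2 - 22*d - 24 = (d - 4)*(d + 1)*(d + 6)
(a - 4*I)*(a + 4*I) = a^2 + 16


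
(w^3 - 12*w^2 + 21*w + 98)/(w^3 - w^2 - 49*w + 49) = (w^2 - 5*w - 14)/(w^2 + 6*w - 7)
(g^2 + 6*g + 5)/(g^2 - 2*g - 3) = (g + 5)/(g - 3)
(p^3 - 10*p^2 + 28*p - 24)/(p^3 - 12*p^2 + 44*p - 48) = (p - 2)/(p - 4)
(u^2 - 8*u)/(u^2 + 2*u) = (u - 8)/(u + 2)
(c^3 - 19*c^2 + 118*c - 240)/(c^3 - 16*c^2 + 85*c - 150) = (c - 8)/(c - 5)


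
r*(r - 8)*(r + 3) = r^3 - 5*r^2 - 24*r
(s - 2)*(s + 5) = s^2 + 3*s - 10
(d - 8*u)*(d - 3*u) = d^2 - 11*d*u + 24*u^2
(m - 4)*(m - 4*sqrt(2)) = m^2 - 4*sqrt(2)*m - 4*m + 16*sqrt(2)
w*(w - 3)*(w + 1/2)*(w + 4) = w^4 + 3*w^3/2 - 23*w^2/2 - 6*w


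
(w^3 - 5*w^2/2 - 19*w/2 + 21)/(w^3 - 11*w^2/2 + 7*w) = (w + 3)/w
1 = 1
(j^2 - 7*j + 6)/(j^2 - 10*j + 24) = (j - 1)/(j - 4)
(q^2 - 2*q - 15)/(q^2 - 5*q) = (q + 3)/q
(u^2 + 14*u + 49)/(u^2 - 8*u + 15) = (u^2 + 14*u + 49)/(u^2 - 8*u + 15)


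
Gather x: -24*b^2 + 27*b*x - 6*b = -24*b^2 + 27*b*x - 6*b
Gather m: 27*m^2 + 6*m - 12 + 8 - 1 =27*m^2 + 6*m - 5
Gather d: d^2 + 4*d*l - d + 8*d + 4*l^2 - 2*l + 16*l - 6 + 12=d^2 + d*(4*l + 7) + 4*l^2 + 14*l + 6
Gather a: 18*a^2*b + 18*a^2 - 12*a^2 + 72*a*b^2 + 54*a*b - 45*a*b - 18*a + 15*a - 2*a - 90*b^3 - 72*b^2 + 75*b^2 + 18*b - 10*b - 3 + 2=a^2*(18*b + 6) + a*(72*b^2 + 9*b - 5) - 90*b^3 + 3*b^2 + 8*b - 1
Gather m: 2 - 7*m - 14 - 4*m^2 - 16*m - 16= -4*m^2 - 23*m - 28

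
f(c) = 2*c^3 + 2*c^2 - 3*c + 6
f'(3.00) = 63.00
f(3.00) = 69.00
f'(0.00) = -3.00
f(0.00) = 6.00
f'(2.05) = 30.42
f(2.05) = 25.49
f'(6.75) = 297.38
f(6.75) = 691.97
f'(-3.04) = 40.29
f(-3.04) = -22.59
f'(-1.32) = 2.17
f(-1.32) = 8.84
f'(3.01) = 63.40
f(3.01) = 69.63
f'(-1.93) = 11.63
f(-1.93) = 4.86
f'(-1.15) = 0.33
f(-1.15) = 9.05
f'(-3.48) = 55.74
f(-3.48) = -43.63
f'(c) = 6*c^2 + 4*c - 3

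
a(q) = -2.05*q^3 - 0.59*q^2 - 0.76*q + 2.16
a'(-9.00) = -488.29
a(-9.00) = 1455.66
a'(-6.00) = -215.08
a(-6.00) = 428.28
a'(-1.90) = -20.72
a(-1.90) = 15.54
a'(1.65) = -19.45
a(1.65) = -9.91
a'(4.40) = -125.02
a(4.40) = -187.23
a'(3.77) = -92.62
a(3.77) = -118.94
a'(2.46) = -40.88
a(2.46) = -33.80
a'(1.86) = -24.23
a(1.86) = -14.49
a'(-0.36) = -1.13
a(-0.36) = 2.45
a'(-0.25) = -0.85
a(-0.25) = 2.35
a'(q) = -6.15*q^2 - 1.18*q - 0.76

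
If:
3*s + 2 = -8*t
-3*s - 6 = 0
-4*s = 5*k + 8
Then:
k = 0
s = -2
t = 1/2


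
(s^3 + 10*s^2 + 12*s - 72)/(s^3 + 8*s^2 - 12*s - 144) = (s - 2)/(s - 4)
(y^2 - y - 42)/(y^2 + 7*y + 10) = (y^2 - y - 42)/(y^2 + 7*y + 10)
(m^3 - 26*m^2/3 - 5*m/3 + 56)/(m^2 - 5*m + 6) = (3*m^2 - 17*m - 56)/(3*(m - 2))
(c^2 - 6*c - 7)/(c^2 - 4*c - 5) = (c - 7)/(c - 5)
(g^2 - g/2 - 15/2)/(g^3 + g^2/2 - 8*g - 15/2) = 1/(g + 1)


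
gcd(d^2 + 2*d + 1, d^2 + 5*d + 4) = d + 1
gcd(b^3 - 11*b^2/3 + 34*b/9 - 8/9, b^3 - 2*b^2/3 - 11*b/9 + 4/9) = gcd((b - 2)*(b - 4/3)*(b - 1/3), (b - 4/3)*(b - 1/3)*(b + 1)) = b^2 - 5*b/3 + 4/9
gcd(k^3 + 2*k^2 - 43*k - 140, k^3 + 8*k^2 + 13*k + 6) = 1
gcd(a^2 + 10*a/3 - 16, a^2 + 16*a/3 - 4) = a + 6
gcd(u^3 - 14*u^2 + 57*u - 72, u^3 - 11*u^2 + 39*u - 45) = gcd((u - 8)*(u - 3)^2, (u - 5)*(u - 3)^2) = u^2 - 6*u + 9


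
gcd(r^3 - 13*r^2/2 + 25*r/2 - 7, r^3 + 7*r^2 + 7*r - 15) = r - 1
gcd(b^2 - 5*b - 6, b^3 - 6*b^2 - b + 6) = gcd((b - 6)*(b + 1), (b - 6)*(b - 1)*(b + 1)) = b^2 - 5*b - 6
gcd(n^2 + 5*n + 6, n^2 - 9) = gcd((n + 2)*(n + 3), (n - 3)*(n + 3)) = n + 3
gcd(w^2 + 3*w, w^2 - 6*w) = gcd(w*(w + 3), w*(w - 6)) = w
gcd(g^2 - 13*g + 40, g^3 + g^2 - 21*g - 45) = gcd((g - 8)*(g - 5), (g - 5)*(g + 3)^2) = g - 5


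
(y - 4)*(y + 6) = y^2 + 2*y - 24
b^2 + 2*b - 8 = (b - 2)*(b + 4)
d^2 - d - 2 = (d - 2)*(d + 1)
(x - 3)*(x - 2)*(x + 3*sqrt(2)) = x^3 - 5*x^2 + 3*sqrt(2)*x^2 - 15*sqrt(2)*x + 6*x + 18*sqrt(2)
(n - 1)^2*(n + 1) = n^3 - n^2 - n + 1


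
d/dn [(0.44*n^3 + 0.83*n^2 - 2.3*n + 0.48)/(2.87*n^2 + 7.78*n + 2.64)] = (1.2628*n^4 + 6.8464*n^3 + 16.5432*n^2 + 1.6272*n - 9.8064)/(8.2369*n^4 + 44.6572*n^3 + 75.682*n^2 + 41.0784*n + 6.9696)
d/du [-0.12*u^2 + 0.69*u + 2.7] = 0.69 - 0.24*u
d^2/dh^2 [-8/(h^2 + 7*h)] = 16*(h*(h + 7) - (2*h + 7)^2)/(h^3*(h + 7)^3)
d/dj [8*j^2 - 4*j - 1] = 16*j - 4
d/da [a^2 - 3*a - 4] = 2*a - 3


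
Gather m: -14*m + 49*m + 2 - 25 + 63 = 35*m + 40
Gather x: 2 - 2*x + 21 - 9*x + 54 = 77 - 11*x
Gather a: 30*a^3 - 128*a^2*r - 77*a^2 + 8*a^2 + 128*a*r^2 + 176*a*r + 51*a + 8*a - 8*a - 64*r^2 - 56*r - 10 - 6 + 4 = 30*a^3 + a^2*(-128*r - 69) + a*(128*r^2 + 176*r + 51) - 64*r^2 - 56*r - 12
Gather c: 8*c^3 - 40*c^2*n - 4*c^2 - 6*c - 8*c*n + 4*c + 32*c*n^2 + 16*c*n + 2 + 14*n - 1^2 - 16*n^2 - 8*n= 8*c^3 + c^2*(-40*n - 4) + c*(32*n^2 + 8*n - 2) - 16*n^2 + 6*n + 1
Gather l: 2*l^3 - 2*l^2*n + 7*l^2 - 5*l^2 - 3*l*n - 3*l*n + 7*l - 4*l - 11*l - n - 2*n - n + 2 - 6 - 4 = 2*l^3 + l^2*(2 - 2*n) + l*(-6*n - 8) - 4*n - 8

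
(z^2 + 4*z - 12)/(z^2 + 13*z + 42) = (z - 2)/(z + 7)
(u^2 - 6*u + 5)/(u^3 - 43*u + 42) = (u - 5)/(u^2 + u - 42)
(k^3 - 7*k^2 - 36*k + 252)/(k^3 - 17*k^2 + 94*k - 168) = (k + 6)/(k - 4)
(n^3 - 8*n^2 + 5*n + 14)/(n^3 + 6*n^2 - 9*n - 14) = (n - 7)/(n + 7)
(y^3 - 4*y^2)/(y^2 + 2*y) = y*(y - 4)/(y + 2)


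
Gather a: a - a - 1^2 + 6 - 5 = 0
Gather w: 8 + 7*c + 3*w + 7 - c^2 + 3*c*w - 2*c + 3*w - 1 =-c^2 + 5*c + w*(3*c + 6) + 14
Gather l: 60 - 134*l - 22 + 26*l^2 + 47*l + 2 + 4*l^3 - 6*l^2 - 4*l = 4*l^3 + 20*l^2 - 91*l + 40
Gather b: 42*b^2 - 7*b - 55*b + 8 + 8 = 42*b^2 - 62*b + 16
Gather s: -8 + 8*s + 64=8*s + 56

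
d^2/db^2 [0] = 0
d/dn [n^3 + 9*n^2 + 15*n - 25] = 3*n^2 + 18*n + 15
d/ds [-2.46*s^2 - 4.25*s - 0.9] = -4.92*s - 4.25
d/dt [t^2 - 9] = 2*t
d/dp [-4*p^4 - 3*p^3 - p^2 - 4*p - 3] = -16*p^3 - 9*p^2 - 2*p - 4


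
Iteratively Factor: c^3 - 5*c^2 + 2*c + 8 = (c - 2)*(c^2 - 3*c - 4) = (c - 2)*(c + 1)*(c - 4)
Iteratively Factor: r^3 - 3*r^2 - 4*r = (r - 4)*(r^2 + r) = (r - 4)*(r + 1)*(r)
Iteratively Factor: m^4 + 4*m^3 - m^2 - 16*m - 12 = (m + 1)*(m^3 + 3*m^2 - 4*m - 12) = (m + 1)*(m + 3)*(m^2 - 4) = (m - 2)*(m + 1)*(m + 3)*(m + 2)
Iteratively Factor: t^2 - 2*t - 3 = (t + 1)*(t - 3)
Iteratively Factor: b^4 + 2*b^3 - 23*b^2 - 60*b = (b + 3)*(b^3 - b^2 - 20*b) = b*(b + 3)*(b^2 - b - 20) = b*(b + 3)*(b + 4)*(b - 5)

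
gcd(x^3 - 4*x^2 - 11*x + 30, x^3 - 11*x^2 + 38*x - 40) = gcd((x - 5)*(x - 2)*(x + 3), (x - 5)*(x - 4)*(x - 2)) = x^2 - 7*x + 10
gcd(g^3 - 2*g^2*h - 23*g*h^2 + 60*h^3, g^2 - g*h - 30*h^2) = g + 5*h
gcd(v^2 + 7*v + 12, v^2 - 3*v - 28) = v + 4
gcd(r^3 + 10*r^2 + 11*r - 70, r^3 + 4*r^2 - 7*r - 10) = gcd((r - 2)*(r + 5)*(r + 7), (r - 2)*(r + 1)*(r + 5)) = r^2 + 3*r - 10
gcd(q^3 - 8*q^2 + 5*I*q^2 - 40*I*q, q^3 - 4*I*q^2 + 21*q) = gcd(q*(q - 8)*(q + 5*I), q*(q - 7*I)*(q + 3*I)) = q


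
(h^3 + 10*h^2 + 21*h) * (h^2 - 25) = h^5 + 10*h^4 - 4*h^3 - 250*h^2 - 525*h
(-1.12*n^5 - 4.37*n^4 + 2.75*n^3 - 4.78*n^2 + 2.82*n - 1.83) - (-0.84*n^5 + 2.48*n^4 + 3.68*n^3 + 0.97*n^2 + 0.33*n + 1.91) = -0.28*n^5 - 6.85*n^4 - 0.93*n^3 - 5.75*n^2 + 2.49*n - 3.74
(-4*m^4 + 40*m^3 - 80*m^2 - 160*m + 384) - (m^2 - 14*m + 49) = -4*m^4 + 40*m^3 - 81*m^2 - 146*m + 335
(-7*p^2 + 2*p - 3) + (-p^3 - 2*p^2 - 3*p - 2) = -p^3 - 9*p^2 - p - 5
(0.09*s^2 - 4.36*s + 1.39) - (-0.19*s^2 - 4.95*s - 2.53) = 0.28*s^2 + 0.59*s + 3.92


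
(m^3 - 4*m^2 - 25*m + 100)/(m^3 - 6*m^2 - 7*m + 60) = (m + 5)/(m + 3)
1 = 1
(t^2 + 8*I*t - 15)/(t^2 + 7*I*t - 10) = (t + 3*I)/(t + 2*I)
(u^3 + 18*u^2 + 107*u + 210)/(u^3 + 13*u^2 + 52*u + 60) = (u + 7)/(u + 2)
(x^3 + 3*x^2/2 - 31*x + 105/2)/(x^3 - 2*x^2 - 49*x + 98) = (2*x^2 - 11*x + 15)/(2*(x^2 - 9*x + 14))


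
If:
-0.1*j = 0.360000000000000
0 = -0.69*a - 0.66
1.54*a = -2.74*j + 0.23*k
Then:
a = -0.96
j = -3.60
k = -49.29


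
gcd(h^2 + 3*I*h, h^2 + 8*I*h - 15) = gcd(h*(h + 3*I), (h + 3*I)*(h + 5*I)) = h + 3*I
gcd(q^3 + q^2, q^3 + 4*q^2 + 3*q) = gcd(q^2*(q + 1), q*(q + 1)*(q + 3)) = q^2 + q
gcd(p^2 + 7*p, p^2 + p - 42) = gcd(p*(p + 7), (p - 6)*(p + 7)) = p + 7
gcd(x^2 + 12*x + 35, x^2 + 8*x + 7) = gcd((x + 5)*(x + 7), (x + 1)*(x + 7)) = x + 7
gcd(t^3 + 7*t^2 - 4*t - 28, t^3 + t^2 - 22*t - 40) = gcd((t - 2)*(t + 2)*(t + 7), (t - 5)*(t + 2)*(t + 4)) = t + 2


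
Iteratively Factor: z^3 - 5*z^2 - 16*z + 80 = (z + 4)*(z^2 - 9*z + 20) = (z - 5)*(z + 4)*(z - 4)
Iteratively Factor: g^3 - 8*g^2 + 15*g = (g - 5)*(g^2 - 3*g) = (g - 5)*(g - 3)*(g)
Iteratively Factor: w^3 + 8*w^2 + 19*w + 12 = (w + 1)*(w^2 + 7*w + 12) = (w + 1)*(w + 4)*(w + 3)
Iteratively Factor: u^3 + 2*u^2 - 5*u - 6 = (u + 3)*(u^2 - u - 2) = (u - 2)*(u + 3)*(u + 1)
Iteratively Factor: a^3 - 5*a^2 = (a)*(a^2 - 5*a) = a^2*(a - 5)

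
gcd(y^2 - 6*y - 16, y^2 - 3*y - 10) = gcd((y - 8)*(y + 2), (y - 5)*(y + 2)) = y + 2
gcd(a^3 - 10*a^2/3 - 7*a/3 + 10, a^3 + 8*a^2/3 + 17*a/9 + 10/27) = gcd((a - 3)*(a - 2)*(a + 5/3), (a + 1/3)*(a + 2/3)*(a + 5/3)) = a + 5/3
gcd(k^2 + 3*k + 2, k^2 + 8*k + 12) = k + 2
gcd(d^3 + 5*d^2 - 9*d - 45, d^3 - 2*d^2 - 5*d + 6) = d - 3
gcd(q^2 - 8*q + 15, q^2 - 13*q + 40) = q - 5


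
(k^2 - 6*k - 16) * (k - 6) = k^3 - 12*k^2 + 20*k + 96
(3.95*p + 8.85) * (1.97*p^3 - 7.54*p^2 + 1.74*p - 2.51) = 7.7815*p^4 - 12.3485*p^3 - 59.856*p^2 + 5.4845*p - 22.2135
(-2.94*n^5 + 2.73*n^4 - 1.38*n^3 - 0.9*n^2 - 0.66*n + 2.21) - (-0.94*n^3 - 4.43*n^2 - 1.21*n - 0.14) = -2.94*n^5 + 2.73*n^4 - 0.44*n^3 + 3.53*n^2 + 0.55*n + 2.35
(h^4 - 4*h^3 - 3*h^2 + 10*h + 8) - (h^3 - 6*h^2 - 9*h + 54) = h^4 - 5*h^3 + 3*h^2 + 19*h - 46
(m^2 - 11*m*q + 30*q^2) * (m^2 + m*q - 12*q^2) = m^4 - 10*m^3*q + 7*m^2*q^2 + 162*m*q^3 - 360*q^4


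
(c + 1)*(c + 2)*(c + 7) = c^3 + 10*c^2 + 23*c + 14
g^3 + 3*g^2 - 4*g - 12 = (g - 2)*(g + 2)*(g + 3)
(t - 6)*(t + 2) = t^2 - 4*t - 12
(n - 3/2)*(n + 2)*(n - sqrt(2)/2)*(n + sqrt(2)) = n^4 + n^3/2 + sqrt(2)*n^3/2 - 4*n^2 + sqrt(2)*n^2/4 - 3*sqrt(2)*n/2 - n/2 + 3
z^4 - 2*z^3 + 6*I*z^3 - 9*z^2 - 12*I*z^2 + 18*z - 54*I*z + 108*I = (z - 3)*(z - 2)*(z + 3)*(z + 6*I)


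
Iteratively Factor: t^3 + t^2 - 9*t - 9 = (t - 3)*(t^2 + 4*t + 3) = (t - 3)*(t + 3)*(t + 1)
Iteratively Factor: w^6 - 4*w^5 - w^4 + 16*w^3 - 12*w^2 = (w + 2)*(w^5 - 6*w^4 + 11*w^3 - 6*w^2) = w*(w + 2)*(w^4 - 6*w^3 + 11*w^2 - 6*w) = w*(w - 3)*(w + 2)*(w^3 - 3*w^2 + 2*w) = w*(w - 3)*(w - 1)*(w + 2)*(w^2 - 2*w) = w^2*(w - 3)*(w - 1)*(w + 2)*(w - 2)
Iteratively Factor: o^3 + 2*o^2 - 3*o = (o)*(o^2 + 2*o - 3) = o*(o - 1)*(o + 3)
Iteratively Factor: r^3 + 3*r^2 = (r)*(r^2 + 3*r) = r^2*(r + 3)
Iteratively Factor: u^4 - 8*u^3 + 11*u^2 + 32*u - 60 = (u + 2)*(u^3 - 10*u^2 + 31*u - 30) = (u - 3)*(u + 2)*(u^2 - 7*u + 10) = (u - 5)*(u - 3)*(u + 2)*(u - 2)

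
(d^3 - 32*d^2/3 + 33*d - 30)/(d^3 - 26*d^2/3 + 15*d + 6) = (3*d - 5)/(3*d + 1)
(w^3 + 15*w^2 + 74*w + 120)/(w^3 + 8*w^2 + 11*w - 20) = (w + 6)/(w - 1)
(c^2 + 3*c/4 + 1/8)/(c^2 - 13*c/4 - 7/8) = (2*c + 1)/(2*c - 7)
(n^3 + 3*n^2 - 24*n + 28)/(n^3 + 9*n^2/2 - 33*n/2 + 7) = 2*(n - 2)/(2*n - 1)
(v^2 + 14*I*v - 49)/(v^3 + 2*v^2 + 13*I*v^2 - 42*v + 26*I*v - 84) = (v + 7*I)/(v^2 + v*(2 + 6*I) + 12*I)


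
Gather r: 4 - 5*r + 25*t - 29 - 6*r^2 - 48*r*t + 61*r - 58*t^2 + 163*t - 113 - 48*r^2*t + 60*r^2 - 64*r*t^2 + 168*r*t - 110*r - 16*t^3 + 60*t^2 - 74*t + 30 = r^2*(54 - 48*t) + r*(-64*t^2 + 120*t - 54) - 16*t^3 + 2*t^2 + 114*t - 108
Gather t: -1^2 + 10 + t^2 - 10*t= t^2 - 10*t + 9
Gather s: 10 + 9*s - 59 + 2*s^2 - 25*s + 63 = 2*s^2 - 16*s + 14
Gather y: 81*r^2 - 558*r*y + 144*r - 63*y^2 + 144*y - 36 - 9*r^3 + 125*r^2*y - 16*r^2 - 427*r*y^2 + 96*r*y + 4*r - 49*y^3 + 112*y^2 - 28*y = -9*r^3 + 65*r^2 + 148*r - 49*y^3 + y^2*(49 - 427*r) + y*(125*r^2 - 462*r + 116) - 36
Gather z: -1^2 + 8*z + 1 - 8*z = 0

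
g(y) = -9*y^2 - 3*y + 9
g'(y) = -18*y - 3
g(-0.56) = 7.86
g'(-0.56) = 7.08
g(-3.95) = -119.57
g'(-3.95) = 68.10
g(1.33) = -10.91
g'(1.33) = -26.94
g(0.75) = 1.69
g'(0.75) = -16.50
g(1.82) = -26.27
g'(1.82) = -35.76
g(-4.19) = -136.43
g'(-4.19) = 72.42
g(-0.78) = 5.86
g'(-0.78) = 11.04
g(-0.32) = 9.04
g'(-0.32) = 2.76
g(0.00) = 9.00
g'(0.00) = -3.00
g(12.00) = -1323.00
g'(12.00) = -219.00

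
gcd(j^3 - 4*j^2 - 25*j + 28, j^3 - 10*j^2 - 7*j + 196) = j^2 - 3*j - 28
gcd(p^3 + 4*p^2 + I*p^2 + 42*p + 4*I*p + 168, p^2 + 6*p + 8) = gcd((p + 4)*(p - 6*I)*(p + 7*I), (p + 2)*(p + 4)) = p + 4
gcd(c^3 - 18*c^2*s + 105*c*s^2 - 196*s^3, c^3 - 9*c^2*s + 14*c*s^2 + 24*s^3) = -c + 4*s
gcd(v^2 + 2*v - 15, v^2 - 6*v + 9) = v - 3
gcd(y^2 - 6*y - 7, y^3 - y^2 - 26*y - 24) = y + 1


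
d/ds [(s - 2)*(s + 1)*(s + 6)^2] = 4*s^3 + 33*s^2 + 44*s - 60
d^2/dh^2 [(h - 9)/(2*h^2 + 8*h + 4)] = ((5 - 3*h)*(h^2 + 4*h + 2) + 4*(h - 9)*(h + 2)^2)/(h^2 + 4*h + 2)^3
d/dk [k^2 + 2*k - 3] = 2*k + 2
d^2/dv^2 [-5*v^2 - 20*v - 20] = -10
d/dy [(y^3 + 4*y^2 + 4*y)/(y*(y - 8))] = (y^2 - 16*y - 36)/(y^2 - 16*y + 64)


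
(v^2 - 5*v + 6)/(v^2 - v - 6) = (v - 2)/(v + 2)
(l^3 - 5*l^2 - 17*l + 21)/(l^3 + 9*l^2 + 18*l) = (l^2 - 8*l + 7)/(l*(l + 6))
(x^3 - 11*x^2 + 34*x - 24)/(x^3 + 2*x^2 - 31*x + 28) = (x - 6)/(x + 7)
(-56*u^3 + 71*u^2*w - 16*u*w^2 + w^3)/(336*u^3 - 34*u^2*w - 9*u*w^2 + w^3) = (-u + w)/(6*u + w)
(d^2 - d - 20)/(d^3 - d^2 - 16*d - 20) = (d + 4)/(d^2 + 4*d + 4)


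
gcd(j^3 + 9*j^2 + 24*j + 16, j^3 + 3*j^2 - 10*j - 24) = j + 4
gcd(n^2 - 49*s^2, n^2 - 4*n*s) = 1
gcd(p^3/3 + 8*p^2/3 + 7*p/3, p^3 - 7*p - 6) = p + 1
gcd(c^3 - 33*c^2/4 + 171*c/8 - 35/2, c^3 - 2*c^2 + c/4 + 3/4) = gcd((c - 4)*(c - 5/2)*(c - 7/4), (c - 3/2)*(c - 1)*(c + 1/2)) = 1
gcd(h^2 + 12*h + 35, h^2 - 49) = h + 7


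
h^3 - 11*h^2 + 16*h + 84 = (h - 7)*(h - 6)*(h + 2)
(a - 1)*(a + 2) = a^2 + a - 2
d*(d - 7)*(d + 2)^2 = d^4 - 3*d^3 - 24*d^2 - 28*d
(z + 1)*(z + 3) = z^2 + 4*z + 3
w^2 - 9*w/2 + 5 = (w - 5/2)*(w - 2)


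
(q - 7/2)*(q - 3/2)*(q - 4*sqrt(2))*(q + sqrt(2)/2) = q^4 - 5*q^3 - 7*sqrt(2)*q^3/2 + 5*q^2/4 + 35*sqrt(2)*q^2/2 - 147*sqrt(2)*q/8 + 20*q - 21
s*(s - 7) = s^2 - 7*s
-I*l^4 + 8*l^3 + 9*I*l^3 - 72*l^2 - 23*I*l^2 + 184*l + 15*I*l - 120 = (l - 5)*(l - 3)*(l + 8*I)*(-I*l + I)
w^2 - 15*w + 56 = (w - 8)*(w - 7)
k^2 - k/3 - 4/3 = (k - 4/3)*(k + 1)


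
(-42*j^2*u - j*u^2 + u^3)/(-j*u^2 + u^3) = (42*j^2 + j*u - u^2)/(u*(j - u))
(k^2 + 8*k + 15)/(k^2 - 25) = (k + 3)/(k - 5)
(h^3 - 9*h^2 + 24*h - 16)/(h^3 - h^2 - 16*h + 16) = (h - 4)/(h + 4)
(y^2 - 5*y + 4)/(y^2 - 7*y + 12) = (y - 1)/(y - 3)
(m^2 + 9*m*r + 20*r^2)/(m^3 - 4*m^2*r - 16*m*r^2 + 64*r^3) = (m + 5*r)/(m^2 - 8*m*r + 16*r^2)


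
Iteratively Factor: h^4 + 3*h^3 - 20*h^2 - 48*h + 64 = (h + 4)*(h^3 - h^2 - 16*h + 16) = (h - 4)*(h + 4)*(h^2 + 3*h - 4) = (h - 4)*(h - 1)*(h + 4)*(h + 4)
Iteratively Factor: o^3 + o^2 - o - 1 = (o + 1)*(o^2 - 1) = (o - 1)*(o + 1)*(o + 1)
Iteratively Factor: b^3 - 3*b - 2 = (b + 1)*(b^2 - b - 2) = (b + 1)^2*(b - 2)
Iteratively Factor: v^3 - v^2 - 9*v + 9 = (v - 1)*(v^2 - 9) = (v - 3)*(v - 1)*(v + 3)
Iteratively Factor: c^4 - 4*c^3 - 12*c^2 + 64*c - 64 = (c - 2)*(c^3 - 2*c^2 - 16*c + 32) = (c - 4)*(c - 2)*(c^2 + 2*c - 8) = (c - 4)*(c - 2)^2*(c + 4)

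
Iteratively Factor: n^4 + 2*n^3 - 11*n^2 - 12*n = (n)*(n^3 + 2*n^2 - 11*n - 12) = n*(n - 3)*(n^2 + 5*n + 4) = n*(n - 3)*(n + 1)*(n + 4)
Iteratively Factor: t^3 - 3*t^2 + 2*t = (t - 2)*(t^2 - t) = t*(t - 2)*(t - 1)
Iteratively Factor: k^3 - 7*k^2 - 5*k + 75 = (k - 5)*(k^2 - 2*k - 15) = (k - 5)*(k + 3)*(k - 5)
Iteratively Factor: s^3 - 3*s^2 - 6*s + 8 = (s - 4)*(s^2 + s - 2) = (s - 4)*(s - 1)*(s + 2)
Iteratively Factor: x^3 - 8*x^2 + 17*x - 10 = (x - 5)*(x^2 - 3*x + 2) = (x - 5)*(x - 2)*(x - 1)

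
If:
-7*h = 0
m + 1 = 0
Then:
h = 0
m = -1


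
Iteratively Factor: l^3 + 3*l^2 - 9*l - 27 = (l - 3)*(l^2 + 6*l + 9) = (l - 3)*(l + 3)*(l + 3)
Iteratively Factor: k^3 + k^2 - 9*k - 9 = (k + 1)*(k^2 - 9) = (k - 3)*(k + 1)*(k + 3)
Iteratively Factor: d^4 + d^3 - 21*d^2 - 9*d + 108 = (d + 4)*(d^3 - 3*d^2 - 9*d + 27) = (d + 3)*(d + 4)*(d^2 - 6*d + 9) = (d - 3)*(d + 3)*(d + 4)*(d - 3)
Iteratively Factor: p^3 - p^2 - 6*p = (p)*(p^2 - p - 6) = p*(p + 2)*(p - 3)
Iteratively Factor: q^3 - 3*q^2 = (q - 3)*(q^2) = q*(q - 3)*(q)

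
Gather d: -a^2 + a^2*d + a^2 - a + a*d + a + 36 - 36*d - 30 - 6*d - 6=d*(a^2 + a - 42)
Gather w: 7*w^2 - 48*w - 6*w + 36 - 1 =7*w^2 - 54*w + 35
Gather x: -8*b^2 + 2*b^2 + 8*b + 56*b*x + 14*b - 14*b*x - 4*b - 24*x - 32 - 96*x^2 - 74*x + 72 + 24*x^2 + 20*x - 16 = -6*b^2 + 18*b - 72*x^2 + x*(42*b - 78) + 24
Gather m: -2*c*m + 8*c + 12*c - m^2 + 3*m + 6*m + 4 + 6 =20*c - m^2 + m*(9 - 2*c) + 10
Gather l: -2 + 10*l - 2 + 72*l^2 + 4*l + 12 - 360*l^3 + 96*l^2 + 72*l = -360*l^3 + 168*l^2 + 86*l + 8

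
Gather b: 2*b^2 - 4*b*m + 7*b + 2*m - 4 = 2*b^2 + b*(7 - 4*m) + 2*m - 4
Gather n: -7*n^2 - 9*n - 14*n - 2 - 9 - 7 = -7*n^2 - 23*n - 18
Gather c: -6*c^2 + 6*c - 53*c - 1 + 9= -6*c^2 - 47*c + 8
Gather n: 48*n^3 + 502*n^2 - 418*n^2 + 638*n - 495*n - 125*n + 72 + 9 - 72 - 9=48*n^3 + 84*n^2 + 18*n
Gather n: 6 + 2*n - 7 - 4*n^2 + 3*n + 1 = -4*n^2 + 5*n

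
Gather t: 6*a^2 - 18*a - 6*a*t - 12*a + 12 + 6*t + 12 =6*a^2 - 30*a + t*(6 - 6*a) + 24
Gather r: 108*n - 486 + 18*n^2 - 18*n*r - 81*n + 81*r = 18*n^2 + 27*n + r*(81 - 18*n) - 486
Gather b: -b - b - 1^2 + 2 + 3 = 4 - 2*b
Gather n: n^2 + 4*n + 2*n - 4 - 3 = n^2 + 6*n - 7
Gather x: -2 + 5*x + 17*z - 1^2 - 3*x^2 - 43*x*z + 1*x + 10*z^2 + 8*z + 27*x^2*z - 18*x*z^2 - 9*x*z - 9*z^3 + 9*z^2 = x^2*(27*z - 3) + x*(-18*z^2 - 52*z + 6) - 9*z^3 + 19*z^2 + 25*z - 3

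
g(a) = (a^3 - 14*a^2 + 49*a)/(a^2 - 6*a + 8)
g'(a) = (6 - 2*a)*(a^3 - 14*a^2 + 49*a)/(a^2 - 6*a + 8)^2 + (3*a^2 - 28*a + 49)/(a^2 - 6*a + 8)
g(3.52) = -58.43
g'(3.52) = -66.30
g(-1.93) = -6.60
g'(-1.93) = 2.11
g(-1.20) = -4.85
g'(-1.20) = 2.78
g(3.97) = -616.72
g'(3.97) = -19992.56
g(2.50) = -67.50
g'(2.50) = 93.00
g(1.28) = 21.38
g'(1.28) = 46.79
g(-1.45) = -5.51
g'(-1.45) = 2.49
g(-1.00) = -4.27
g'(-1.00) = 3.06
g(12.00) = 3.75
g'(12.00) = 0.97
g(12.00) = 3.75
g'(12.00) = 0.97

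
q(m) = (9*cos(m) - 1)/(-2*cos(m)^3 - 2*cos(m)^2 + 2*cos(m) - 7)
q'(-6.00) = 0.08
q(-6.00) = -0.88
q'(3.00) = 0.14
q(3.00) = 1.10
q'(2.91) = 0.22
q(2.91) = 1.08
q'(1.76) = 1.07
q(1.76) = 0.36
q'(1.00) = 0.98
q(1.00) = -0.57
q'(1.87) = 0.96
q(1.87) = 0.47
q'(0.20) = 0.05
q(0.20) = -0.88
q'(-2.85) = -0.28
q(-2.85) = 1.07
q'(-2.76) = -0.35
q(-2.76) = 1.04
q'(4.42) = -0.97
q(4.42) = 0.47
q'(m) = (9*cos(m) - 1)*(-6*sin(m)*cos(m)^2 - 4*sin(m)*cos(m) + 2*sin(m))/(-2*cos(m)^3 - 2*cos(m)^2 + 2*cos(m) - 7)^2 - 9*sin(m)/(-2*cos(m)^3 - 2*cos(m)^2 + 2*cos(m) - 7) = (-36*cos(m)^3 - 12*cos(m)^2 + 4*cos(m) + 61)*sin(m)/(2*sin(m)^2*cos(m) + 2*sin(m)^2 - 9)^2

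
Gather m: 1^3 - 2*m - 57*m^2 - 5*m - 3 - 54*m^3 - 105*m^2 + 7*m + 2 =-54*m^3 - 162*m^2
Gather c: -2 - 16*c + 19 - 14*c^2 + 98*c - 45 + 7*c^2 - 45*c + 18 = -7*c^2 + 37*c - 10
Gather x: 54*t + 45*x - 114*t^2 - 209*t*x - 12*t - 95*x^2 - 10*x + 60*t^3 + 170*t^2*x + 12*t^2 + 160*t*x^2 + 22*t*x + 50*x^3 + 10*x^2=60*t^3 - 102*t^2 + 42*t + 50*x^3 + x^2*(160*t - 85) + x*(170*t^2 - 187*t + 35)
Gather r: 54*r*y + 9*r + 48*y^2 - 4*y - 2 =r*(54*y + 9) + 48*y^2 - 4*y - 2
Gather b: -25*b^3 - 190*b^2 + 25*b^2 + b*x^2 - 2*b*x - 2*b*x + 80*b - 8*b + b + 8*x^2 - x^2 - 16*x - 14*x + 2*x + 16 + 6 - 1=-25*b^3 - 165*b^2 + b*(x^2 - 4*x + 73) + 7*x^2 - 28*x + 21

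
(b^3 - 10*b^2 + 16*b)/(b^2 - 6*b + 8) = b*(b - 8)/(b - 4)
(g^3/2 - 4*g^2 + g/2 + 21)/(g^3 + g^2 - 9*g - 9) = (g^2 - 5*g - 14)/(2*(g^2 + 4*g + 3))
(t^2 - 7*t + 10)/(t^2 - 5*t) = (t - 2)/t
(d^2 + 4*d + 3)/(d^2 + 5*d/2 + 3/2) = 2*(d + 3)/(2*d + 3)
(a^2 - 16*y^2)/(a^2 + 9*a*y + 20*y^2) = (a - 4*y)/(a + 5*y)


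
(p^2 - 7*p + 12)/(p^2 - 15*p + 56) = (p^2 - 7*p + 12)/(p^2 - 15*p + 56)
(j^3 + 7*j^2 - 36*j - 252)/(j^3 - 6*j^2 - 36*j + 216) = (j + 7)/(j - 6)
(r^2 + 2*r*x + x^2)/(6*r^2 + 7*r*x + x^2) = (r + x)/(6*r + x)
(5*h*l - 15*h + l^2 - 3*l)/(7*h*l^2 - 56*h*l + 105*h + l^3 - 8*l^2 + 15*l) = (5*h + l)/(7*h*l - 35*h + l^2 - 5*l)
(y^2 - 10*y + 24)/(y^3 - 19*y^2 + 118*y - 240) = (y - 4)/(y^2 - 13*y + 40)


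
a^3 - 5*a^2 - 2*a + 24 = (a - 4)*(a - 3)*(a + 2)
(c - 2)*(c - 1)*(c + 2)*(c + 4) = c^4 + 3*c^3 - 8*c^2 - 12*c + 16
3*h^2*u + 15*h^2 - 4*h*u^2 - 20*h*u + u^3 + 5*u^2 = (-3*h + u)*(-h + u)*(u + 5)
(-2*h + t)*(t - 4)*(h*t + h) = -2*h^2*t^2 + 6*h^2*t + 8*h^2 + h*t^3 - 3*h*t^2 - 4*h*t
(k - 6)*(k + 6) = k^2 - 36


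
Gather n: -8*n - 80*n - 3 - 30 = -88*n - 33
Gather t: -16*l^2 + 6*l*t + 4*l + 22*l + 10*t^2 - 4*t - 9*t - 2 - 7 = -16*l^2 + 26*l + 10*t^2 + t*(6*l - 13) - 9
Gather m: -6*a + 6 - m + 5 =-6*a - m + 11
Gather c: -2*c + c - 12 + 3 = -c - 9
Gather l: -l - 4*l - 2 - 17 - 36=-5*l - 55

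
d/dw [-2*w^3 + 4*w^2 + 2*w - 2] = -6*w^2 + 8*w + 2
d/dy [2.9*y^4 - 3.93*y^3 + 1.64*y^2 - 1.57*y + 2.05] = 11.6*y^3 - 11.79*y^2 + 3.28*y - 1.57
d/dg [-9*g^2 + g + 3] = 1 - 18*g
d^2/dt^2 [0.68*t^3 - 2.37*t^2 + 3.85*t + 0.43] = 4.08*t - 4.74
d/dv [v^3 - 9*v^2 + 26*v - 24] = 3*v^2 - 18*v + 26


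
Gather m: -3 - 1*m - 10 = -m - 13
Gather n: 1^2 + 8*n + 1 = 8*n + 2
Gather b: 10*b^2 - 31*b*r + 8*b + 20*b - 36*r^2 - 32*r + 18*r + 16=10*b^2 + b*(28 - 31*r) - 36*r^2 - 14*r + 16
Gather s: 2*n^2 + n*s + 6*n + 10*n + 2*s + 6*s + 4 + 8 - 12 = 2*n^2 + 16*n + s*(n + 8)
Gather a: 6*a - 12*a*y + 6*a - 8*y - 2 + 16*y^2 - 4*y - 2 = a*(12 - 12*y) + 16*y^2 - 12*y - 4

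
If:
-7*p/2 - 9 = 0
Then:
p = -18/7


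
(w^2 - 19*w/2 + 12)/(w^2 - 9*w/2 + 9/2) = (w - 8)/(w - 3)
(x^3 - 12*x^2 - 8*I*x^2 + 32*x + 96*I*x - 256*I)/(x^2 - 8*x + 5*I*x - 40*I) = (x^2 + x*(-4 - 8*I) + 32*I)/(x + 5*I)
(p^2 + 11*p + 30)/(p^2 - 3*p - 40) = (p + 6)/(p - 8)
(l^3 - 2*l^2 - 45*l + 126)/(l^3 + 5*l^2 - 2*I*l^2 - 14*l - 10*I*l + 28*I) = (l^2 - 9*l + 18)/(l^2 - 2*l*(1 + I) + 4*I)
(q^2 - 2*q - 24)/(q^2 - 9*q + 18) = (q + 4)/(q - 3)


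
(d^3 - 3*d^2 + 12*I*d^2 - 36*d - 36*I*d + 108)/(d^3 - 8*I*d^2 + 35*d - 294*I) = (d^2 + d*(-3 + 6*I) - 18*I)/(d^2 - 14*I*d - 49)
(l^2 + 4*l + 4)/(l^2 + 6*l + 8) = (l + 2)/(l + 4)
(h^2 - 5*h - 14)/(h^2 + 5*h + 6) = (h - 7)/(h + 3)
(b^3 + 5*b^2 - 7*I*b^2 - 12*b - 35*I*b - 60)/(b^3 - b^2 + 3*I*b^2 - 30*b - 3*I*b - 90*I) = (b^2 - 7*I*b - 12)/(b^2 + 3*b*(-2 + I) - 18*I)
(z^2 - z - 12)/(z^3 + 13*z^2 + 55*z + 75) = (z - 4)/(z^2 + 10*z + 25)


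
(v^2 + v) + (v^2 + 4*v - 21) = 2*v^2 + 5*v - 21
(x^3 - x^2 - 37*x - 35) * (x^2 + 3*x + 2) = x^5 + 2*x^4 - 38*x^3 - 148*x^2 - 179*x - 70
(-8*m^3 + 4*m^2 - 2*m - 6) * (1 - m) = 8*m^4 - 12*m^3 + 6*m^2 + 4*m - 6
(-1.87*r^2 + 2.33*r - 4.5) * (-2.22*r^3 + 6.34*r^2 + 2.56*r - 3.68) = 4.1514*r^5 - 17.0284*r^4 + 19.975*r^3 - 15.6836*r^2 - 20.0944*r + 16.56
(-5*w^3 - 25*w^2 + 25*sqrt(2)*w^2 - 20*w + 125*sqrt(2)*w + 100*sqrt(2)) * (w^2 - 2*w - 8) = -5*w^5 - 15*w^4 + 25*sqrt(2)*w^4 + 70*w^3 + 75*sqrt(2)*w^3 - 350*sqrt(2)*w^2 + 240*w^2 - 1200*sqrt(2)*w + 160*w - 800*sqrt(2)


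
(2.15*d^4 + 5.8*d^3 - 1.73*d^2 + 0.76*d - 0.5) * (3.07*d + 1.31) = 6.6005*d^5 + 20.6225*d^4 + 2.2869*d^3 + 0.0668999999999995*d^2 - 0.5394*d - 0.655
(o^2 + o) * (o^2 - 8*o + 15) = o^4 - 7*o^3 + 7*o^2 + 15*o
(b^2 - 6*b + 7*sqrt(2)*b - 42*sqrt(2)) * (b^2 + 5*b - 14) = b^4 - b^3 + 7*sqrt(2)*b^3 - 44*b^2 - 7*sqrt(2)*b^2 - 308*sqrt(2)*b + 84*b + 588*sqrt(2)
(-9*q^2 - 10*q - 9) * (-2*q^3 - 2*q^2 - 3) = 18*q^5 + 38*q^4 + 38*q^3 + 45*q^2 + 30*q + 27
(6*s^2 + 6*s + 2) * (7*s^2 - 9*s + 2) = 42*s^4 - 12*s^3 - 28*s^2 - 6*s + 4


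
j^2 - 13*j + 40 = (j - 8)*(j - 5)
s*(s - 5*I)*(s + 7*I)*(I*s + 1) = I*s^4 - s^3 + 37*I*s^2 + 35*s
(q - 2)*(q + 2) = q^2 - 4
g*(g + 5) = g^2 + 5*g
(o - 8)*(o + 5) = o^2 - 3*o - 40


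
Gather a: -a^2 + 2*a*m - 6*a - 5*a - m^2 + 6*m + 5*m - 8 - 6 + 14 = -a^2 + a*(2*m - 11) - m^2 + 11*m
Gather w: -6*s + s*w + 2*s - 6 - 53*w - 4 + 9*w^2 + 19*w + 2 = -4*s + 9*w^2 + w*(s - 34) - 8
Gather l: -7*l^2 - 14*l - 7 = -7*l^2 - 14*l - 7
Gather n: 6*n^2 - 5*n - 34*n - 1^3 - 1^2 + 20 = 6*n^2 - 39*n + 18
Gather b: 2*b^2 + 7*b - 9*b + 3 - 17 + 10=2*b^2 - 2*b - 4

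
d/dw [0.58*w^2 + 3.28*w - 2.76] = 1.16*w + 3.28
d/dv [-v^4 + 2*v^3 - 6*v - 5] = -4*v^3 + 6*v^2 - 6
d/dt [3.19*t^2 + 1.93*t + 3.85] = 6.38*t + 1.93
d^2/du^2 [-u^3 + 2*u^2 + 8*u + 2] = 4 - 6*u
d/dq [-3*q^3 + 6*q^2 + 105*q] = -9*q^2 + 12*q + 105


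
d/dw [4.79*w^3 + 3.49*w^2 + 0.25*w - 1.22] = 14.37*w^2 + 6.98*w + 0.25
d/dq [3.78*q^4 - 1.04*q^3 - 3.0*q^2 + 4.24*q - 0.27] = 15.12*q^3 - 3.12*q^2 - 6.0*q + 4.24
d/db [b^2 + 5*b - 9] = 2*b + 5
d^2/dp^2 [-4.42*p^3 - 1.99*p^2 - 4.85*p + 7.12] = -26.52*p - 3.98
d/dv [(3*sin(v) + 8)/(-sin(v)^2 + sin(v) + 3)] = (3*sin(v)^2 + 16*sin(v) + 1)*cos(v)/(sin(v) + cos(v)^2 + 2)^2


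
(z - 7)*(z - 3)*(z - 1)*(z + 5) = z^4 - 6*z^3 - 24*z^2 + 134*z - 105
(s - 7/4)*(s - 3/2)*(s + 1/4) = s^3 - 3*s^2 + 29*s/16 + 21/32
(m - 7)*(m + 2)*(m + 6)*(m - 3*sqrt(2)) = m^4 - 3*sqrt(2)*m^3 + m^3 - 44*m^2 - 3*sqrt(2)*m^2 - 84*m + 132*sqrt(2)*m + 252*sqrt(2)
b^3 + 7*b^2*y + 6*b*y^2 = b*(b + y)*(b + 6*y)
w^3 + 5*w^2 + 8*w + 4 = (w + 1)*(w + 2)^2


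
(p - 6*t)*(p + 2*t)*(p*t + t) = p^3*t - 4*p^2*t^2 + p^2*t - 12*p*t^3 - 4*p*t^2 - 12*t^3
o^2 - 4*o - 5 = (o - 5)*(o + 1)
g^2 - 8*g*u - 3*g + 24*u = (g - 3)*(g - 8*u)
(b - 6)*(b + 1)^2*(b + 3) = b^4 - b^3 - 23*b^2 - 39*b - 18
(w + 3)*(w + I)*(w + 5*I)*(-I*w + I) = -I*w^4 + 6*w^3 - 2*I*w^3 + 12*w^2 + 8*I*w^2 - 18*w + 10*I*w - 15*I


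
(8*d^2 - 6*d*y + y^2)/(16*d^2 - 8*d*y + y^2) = (-2*d + y)/(-4*d + y)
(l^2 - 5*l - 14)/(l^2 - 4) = (l - 7)/(l - 2)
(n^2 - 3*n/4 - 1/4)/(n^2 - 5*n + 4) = (n + 1/4)/(n - 4)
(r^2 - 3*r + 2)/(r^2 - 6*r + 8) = (r - 1)/(r - 4)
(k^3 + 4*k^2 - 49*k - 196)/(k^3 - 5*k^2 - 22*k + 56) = (k + 7)/(k - 2)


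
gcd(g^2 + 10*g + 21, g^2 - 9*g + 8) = 1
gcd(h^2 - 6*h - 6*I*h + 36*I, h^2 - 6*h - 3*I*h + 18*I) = h - 6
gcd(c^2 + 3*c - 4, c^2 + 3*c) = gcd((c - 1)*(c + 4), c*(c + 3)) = 1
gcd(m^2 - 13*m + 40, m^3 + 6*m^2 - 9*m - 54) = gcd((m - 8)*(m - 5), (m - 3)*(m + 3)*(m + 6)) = 1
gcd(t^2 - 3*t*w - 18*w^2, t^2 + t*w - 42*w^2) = t - 6*w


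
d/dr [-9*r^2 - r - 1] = -18*r - 1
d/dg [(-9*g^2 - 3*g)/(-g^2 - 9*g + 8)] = 6*(13*g^2 - 24*g - 4)/(g^4 + 18*g^3 + 65*g^2 - 144*g + 64)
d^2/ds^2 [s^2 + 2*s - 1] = 2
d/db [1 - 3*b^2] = -6*b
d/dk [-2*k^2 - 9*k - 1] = -4*k - 9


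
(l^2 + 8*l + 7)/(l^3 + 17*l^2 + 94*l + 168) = (l + 1)/(l^2 + 10*l + 24)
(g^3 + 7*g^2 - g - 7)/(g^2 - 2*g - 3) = (g^2 + 6*g - 7)/(g - 3)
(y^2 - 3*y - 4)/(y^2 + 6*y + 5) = (y - 4)/(y + 5)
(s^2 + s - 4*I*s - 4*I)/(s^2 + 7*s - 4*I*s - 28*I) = (s + 1)/(s + 7)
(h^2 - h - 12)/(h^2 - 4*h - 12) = (-h^2 + h + 12)/(-h^2 + 4*h + 12)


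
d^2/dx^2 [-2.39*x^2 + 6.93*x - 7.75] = -4.78000000000000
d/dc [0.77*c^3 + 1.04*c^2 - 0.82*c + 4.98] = 2.31*c^2 + 2.08*c - 0.82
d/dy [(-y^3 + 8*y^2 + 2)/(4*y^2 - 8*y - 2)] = (-2*y^4 + 8*y^3 - 29*y^2 - 24*y + 8)/(2*(4*y^4 - 16*y^3 + 12*y^2 + 8*y + 1))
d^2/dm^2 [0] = 0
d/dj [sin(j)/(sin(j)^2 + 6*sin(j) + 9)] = (3 - sin(j))*cos(j)/(sin(j) + 3)^3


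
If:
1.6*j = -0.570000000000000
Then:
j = -0.36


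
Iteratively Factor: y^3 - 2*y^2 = (y)*(y^2 - 2*y) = y^2*(y - 2)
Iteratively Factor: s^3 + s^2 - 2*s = (s + 2)*(s^2 - s) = s*(s + 2)*(s - 1)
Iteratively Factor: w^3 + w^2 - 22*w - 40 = (w + 2)*(w^2 - w - 20) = (w - 5)*(w + 2)*(w + 4)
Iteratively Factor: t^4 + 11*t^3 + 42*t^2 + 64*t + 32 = (t + 1)*(t^3 + 10*t^2 + 32*t + 32) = (t + 1)*(t + 4)*(t^2 + 6*t + 8) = (t + 1)*(t + 4)^2*(t + 2)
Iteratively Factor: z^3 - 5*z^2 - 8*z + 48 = (z - 4)*(z^2 - z - 12) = (z - 4)*(z + 3)*(z - 4)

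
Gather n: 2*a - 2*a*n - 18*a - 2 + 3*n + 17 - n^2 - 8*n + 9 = -16*a - n^2 + n*(-2*a - 5) + 24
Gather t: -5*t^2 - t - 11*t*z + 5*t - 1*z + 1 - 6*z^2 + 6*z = -5*t^2 + t*(4 - 11*z) - 6*z^2 + 5*z + 1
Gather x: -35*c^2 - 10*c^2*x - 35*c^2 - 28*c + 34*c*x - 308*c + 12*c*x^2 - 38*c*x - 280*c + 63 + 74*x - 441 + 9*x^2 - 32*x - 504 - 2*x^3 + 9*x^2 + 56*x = -70*c^2 - 616*c - 2*x^3 + x^2*(12*c + 18) + x*(-10*c^2 - 4*c + 98) - 882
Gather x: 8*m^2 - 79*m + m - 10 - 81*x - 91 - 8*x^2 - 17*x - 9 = 8*m^2 - 78*m - 8*x^2 - 98*x - 110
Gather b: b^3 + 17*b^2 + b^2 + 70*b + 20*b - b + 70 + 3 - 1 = b^3 + 18*b^2 + 89*b + 72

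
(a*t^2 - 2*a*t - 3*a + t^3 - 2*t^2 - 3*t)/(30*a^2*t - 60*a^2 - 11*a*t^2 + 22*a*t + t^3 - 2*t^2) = (a*t^2 - 2*a*t - 3*a + t^3 - 2*t^2 - 3*t)/(30*a^2*t - 60*a^2 - 11*a*t^2 + 22*a*t + t^3 - 2*t^2)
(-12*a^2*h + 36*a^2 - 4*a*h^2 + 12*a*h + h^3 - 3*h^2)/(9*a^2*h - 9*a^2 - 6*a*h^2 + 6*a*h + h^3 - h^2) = (-12*a^2*h + 36*a^2 - 4*a*h^2 + 12*a*h + h^3 - 3*h^2)/(9*a^2*h - 9*a^2 - 6*a*h^2 + 6*a*h + h^3 - h^2)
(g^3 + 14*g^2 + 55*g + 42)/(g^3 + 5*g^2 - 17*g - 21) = (g + 6)/(g - 3)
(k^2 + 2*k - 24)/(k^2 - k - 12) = (k + 6)/(k + 3)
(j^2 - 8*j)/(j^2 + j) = (j - 8)/(j + 1)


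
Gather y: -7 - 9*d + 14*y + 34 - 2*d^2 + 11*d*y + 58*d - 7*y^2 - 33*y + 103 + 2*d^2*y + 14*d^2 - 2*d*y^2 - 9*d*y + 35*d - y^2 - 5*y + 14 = 12*d^2 + 84*d + y^2*(-2*d - 8) + y*(2*d^2 + 2*d - 24) + 144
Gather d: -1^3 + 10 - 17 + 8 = 0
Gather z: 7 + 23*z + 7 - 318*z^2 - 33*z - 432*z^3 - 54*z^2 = -432*z^3 - 372*z^2 - 10*z + 14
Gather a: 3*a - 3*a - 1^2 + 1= 0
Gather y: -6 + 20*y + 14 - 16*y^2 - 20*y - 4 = 4 - 16*y^2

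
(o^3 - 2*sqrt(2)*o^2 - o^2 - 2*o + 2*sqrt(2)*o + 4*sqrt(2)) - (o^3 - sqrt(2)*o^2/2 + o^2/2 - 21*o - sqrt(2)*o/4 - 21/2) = -3*sqrt(2)*o^2/2 - 3*o^2/2 + 9*sqrt(2)*o/4 + 19*o + 4*sqrt(2) + 21/2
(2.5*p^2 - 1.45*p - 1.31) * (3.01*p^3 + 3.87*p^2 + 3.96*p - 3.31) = 7.525*p^5 + 5.3105*p^4 + 0.345400000000001*p^3 - 19.0867*p^2 - 0.3881*p + 4.3361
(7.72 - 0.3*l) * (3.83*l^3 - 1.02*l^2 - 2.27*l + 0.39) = -1.149*l^4 + 29.8736*l^3 - 7.1934*l^2 - 17.6414*l + 3.0108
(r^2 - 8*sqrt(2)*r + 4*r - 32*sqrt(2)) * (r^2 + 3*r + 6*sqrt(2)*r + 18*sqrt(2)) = r^4 - 2*sqrt(2)*r^3 + 7*r^3 - 84*r^2 - 14*sqrt(2)*r^2 - 672*r - 24*sqrt(2)*r - 1152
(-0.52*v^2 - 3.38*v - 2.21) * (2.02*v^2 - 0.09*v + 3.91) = -1.0504*v^4 - 6.7808*v^3 - 6.1932*v^2 - 13.0169*v - 8.6411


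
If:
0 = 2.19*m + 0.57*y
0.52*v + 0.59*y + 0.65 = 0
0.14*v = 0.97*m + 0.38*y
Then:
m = 0.16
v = -0.56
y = -0.61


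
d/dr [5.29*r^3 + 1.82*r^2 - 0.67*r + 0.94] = 15.87*r^2 + 3.64*r - 0.67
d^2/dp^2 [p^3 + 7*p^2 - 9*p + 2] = 6*p + 14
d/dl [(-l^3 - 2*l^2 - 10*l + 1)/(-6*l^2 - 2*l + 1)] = (6*l^4 + 4*l^3 - 59*l^2 + 8*l - 8)/(36*l^4 + 24*l^3 - 8*l^2 - 4*l + 1)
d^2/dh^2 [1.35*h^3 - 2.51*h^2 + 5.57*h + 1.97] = 8.1*h - 5.02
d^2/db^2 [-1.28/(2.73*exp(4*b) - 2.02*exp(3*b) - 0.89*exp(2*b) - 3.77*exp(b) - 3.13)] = (1.28*(-21.84*exp(3*b) + 12.12*exp(2*b) + 3.56*exp(b) + 7.54)*(-10.92*exp(3*b) + 6.06*exp(2*b) + 1.78*exp(b) + 3.77)*exp(b) + (55.9104*exp(3*b) - 23.2704*exp(2*b) - 4.5568*exp(b) - 4.8256)*(-2.73*exp(4*b) + 2.02*exp(3*b) + 0.89*exp(2*b) + 3.77*exp(b) + 3.13))*exp(b)/(-2.73*exp(4*b) + 2.02*exp(3*b) + 0.89*exp(2*b) + 3.77*exp(b) + 3.13)^3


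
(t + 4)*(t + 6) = t^2 + 10*t + 24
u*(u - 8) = u^2 - 8*u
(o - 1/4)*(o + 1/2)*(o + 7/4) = o^3 + 2*o^2 + 5*o/16 - 7/32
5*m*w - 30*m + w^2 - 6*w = (5*m + w)*(w - 6)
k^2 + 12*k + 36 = (k + 6)^2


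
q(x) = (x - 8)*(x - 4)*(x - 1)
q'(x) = (x - 8)*(x - 4) + (x - 8)*(x - 1) + (x - 4)*(x - 1) = 3*x^2 - 26*x + 44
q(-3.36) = -364.54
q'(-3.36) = 165.23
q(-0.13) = -37.94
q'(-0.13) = 47.43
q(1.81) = 10.98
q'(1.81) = 6.77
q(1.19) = 3.64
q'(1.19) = 17.31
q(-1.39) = -120.96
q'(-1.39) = 85.94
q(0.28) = -20.68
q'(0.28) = 36.96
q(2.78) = 11.34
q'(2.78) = -5.09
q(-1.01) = -90.73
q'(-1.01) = 73.32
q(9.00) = 40.00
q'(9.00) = 53.00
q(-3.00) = -308.00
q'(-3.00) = 149.00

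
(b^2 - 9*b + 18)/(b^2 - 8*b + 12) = (b - 3)/(b - 2)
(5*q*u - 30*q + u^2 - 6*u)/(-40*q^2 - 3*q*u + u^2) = (6 - u)/(8*q - u)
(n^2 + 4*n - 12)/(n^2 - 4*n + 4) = (n + 6)/(n - 2)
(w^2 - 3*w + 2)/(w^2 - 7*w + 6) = (w - 2)/(w - 6)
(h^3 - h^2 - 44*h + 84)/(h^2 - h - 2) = (h^2 + h - 42)/(h + 1)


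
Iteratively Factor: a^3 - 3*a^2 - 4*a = (a - 4)*(a^2 + a) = (a - 4)*(a + 1)*(a)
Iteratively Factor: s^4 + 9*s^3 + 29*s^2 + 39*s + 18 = (s + 1)*(s^3 + 8*s^2 + 21*s + 18) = (s + 1)*(s + 3)*(s^2 + 5*s + 6) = (s + 1)*(s + 3)^2*(s + 2)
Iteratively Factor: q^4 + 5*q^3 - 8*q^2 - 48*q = (q)*(q^3 + 5*q^2 - 8*q - 48) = q*(q - 3)*(q^2 + 8*q + 16) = q*(q - 3)*(q + 4)*(q + 4)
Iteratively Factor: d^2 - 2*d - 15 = (d - 5)*(d + 3)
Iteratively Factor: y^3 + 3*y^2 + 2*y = (y + 2)*(y^2 + y) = y*(y + 2)*(y + 1)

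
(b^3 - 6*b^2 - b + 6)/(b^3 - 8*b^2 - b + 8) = (b - 6)/(b - 8)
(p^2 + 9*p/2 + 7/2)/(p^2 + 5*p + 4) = (p + 7/2)/(p + 4)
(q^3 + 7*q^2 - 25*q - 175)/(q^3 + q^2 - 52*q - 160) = (q^2 + 2*q - 35)/(q^2 - 4*q - 32)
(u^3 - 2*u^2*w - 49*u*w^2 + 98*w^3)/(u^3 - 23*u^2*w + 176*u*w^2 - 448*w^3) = (u^2 + 5*u*w - 14*w^2)/(u^2 - 16*u*w + 64*w^2)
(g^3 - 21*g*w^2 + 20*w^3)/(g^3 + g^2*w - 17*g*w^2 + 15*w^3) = (-g + 4*w)/(-g + 3*w)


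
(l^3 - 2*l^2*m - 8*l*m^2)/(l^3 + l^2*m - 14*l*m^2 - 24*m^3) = l/(l + 3*m)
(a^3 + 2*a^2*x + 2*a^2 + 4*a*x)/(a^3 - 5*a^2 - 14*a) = (a + 2*x)/(a - 7)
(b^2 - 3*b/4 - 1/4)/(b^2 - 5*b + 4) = (b + 1/4)/(b - 4)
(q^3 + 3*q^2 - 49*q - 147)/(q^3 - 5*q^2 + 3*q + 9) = (q^3 + 3*q^2 - 49*q - 147)/(q^3 - 5*q^2 + 3*q + 9)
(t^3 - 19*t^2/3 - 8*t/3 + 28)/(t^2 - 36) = (3*t^2 - t - 14)/(3*(t + 6))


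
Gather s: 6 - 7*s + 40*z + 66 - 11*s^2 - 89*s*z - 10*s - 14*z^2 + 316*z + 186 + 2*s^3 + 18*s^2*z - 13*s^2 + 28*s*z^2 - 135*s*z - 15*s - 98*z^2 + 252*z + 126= 2*s^3 + s^2*(18*z - 24) + s*(28*z^2 - 224*z - 32) - 112*z^2 + 608*z + 384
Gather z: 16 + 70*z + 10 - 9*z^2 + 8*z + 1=-9*z^2 + 78*z + 27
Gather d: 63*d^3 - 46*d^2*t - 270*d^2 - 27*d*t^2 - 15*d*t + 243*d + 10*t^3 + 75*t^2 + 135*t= 63*d^3 + d^2*(-46*t - 270) + d*(-27*t^2 - 15*t + 243) + 10*t^3 + 75*t^2 + 135*t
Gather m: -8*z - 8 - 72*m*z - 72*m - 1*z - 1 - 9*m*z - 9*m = m*(-81*z - 81) - 9*z - 9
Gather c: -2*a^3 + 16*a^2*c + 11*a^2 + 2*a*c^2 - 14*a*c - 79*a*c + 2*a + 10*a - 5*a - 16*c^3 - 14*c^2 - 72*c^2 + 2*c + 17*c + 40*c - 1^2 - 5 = -2*a^3 + 11*a^2 + 7*a - 16*c^3 + c^2*(2*a - 86) + c*(16*a^2 - 93*a + 59) - 6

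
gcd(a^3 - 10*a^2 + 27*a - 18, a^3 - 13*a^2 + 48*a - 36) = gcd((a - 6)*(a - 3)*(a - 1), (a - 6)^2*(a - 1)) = a^2 - 7*a + 6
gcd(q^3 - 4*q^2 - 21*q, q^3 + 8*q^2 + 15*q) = q^2 + 3*q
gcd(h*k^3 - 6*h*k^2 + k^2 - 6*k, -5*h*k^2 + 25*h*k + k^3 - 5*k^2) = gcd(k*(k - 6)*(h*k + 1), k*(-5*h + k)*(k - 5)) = k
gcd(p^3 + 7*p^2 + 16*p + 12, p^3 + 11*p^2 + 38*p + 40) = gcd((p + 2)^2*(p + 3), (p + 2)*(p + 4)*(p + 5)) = p + 2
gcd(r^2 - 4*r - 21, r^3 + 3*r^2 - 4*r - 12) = r + 3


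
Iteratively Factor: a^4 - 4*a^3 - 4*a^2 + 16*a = (a)*(a^3 - 4*a^2 - 4*a + 16) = a*(a + 2)*(a^2 - 6*a + 8) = a*(a - 2)*(a + 2)*(a - 4)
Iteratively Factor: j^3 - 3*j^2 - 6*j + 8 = (j - 1)*(j^2 - 2*j - 8) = (j - 1)*(j + 2)*(j - 4)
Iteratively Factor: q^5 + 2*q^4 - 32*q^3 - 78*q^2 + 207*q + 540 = (q + 3)*(q^4 - q^3 - 29*q^2 + 9*q + 180) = (q + 3)^2*(q^3 - 4*q^2 - 17*q + 60) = (q - 3)*(q + 3)^2*(q^2 - q - 20) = (q - 3)*(q + 3)^2*(q + 4)*(q - 5)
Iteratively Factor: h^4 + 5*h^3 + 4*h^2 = (h + 1)*(h^3 + 4*h^2) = h*(h + 1)*(h^2 + 4*h) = h^2*(h + 1)*(h + 4)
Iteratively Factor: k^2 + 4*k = (k)*(k + 4)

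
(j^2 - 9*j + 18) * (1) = j^2 - 9*j + 18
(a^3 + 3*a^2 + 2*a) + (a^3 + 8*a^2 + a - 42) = 2*a^3 + 11*a^2 + 3*a - 42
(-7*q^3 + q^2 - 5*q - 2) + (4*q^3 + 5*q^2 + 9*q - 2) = -3*q^3 + 6*q^2 + 4*q - 4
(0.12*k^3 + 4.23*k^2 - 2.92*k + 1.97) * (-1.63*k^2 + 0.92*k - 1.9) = -0.1956*k^5 - 6.7845*k^4 + 8.4232*k^3 - 13.9345*k^2 + 7.3604*k - 3.743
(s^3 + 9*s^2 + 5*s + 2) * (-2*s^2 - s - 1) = -2*s^5 - 19*s^4 - 20*s^3 - 18*s^2 - 7*s - 2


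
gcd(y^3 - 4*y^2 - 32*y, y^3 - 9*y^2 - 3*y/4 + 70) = y - 8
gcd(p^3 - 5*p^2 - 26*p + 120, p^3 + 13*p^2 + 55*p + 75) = p + 5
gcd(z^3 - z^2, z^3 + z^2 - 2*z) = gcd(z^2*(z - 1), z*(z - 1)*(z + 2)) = z^2 - z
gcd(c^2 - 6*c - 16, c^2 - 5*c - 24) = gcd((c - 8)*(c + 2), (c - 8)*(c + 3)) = c - 8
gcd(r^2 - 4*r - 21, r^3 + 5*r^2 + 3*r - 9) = r + 3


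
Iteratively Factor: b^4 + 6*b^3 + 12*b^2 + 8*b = (b)*(b^3 + 6*b^2 + 12*b + 8) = b*(b + 2)*(b^2 + 4*b + 4) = b*(b + 2)^2*(b + 2)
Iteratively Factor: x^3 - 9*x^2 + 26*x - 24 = (x - 2)*(x^2 - 7*x + 12) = (x - 3)*(x - 2)*(x - 4)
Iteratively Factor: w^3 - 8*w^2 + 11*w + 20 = (w - 5)*(w^2 - 3*w - 4) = (w - 5)*(w - 4)*(w + 1)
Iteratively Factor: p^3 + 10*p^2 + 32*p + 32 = (p + 4)*(p^2 + 6*p + 8) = (p + 4)^2*(p + 2)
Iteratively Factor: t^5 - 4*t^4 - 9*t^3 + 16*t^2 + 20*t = (t + 1)*(t^4 - 5*t^3 - 4*t^2 + 20*t) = (t + 1)*(t + 2)*(t^3 - 7*t^2 + 10*t) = (t - 5)*(t + 1)*(t + 2)*(t^2 - 2*t) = t*(t - 5)*(t + 1)*(t + 2)*(t - 2)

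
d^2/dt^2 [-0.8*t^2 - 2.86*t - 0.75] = -1.60000000000000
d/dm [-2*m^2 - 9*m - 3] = -4*m - 9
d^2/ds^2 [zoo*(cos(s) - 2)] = zoo*cos(s)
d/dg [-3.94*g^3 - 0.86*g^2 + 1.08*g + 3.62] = -11.82*g^2 - 1.72*g + 1.08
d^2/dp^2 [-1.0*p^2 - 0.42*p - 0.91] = -2.00000000000000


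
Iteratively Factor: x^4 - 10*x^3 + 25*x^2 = (x - 5)*(x^3 - 5*x^2) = x*(x - 5)*(x^2 - 5*x) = x*(x - 5)^2*(x)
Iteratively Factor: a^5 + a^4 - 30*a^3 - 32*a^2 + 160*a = (a + 4)*(a^4 - 3*a^3 - 18*a^2 + 40*a) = (a - 2)*(a + 4)*(a^3 - a^2 - 20*a) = (a - 2)*(a + 4)^2*(a^2 - 5*a) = (a - 5)*(a - 2)*(a + 4)^2*(a)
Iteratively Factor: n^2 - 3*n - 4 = (n - 4)*(n + 1)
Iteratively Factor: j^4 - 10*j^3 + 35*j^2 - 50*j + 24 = (j - 4)*(j^3 - 6*j^2 + 11*j - 6) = (j - 4)*(j - 1)*(j^2 - 5*j + 6) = (j - 4)*(j - 3)*(j - 1)*(j - 2)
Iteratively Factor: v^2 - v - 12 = (v + 3)*(v - 4)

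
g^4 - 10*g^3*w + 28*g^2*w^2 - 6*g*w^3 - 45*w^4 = (g - 5*w)*(g - 3*w)^2*(g + w)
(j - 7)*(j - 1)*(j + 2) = j^3 - 6*j^2 - 9*j + 14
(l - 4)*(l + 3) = l^2 - l - 12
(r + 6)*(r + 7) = r^2 + 13*r + 42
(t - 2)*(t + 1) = t^2 - t - 2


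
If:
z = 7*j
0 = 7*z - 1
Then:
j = 1/49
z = 1/7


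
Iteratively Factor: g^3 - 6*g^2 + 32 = (g - 4)*(g^2 - 2*g - 8) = (g - 4)*(g + 2)*(g - 4)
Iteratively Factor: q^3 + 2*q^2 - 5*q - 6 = (q - 2)*(q^2 + 4*q + 3) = (q - 2)*(q + 3)*(q + 1)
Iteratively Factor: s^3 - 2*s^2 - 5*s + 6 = (s - 1)*(s^2 - s - 6) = (s - 1)*(s + 2)*(s - 3)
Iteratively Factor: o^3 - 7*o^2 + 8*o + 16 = (o - 4)*(o^2 - 3*o - 4) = (o - 4)^2*(o + 1)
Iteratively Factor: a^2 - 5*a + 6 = (a - 3)*(a - 2)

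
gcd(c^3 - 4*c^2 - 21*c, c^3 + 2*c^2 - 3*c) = c^2 + 3*c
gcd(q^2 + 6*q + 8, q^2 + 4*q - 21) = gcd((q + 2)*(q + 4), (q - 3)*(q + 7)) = 1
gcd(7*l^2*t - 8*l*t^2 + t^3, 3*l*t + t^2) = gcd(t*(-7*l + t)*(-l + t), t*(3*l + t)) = t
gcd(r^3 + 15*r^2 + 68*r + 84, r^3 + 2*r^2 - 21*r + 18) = r + 6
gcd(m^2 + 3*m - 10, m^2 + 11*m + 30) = m + 5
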